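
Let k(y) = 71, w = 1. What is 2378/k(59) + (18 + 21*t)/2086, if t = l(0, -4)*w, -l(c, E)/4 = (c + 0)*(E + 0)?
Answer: 2480893/74053 ≈ 33.502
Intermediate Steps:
l(c, E) = -4*E*c (l(c, E) = -4*(c + 0)*(E + 0) = -4*c*E = -4*E*c)
t = 0 (t = -4*(-4)*0*1 = 0*1 = 0)
2378/k(59) + (18 + 21*t)/2086 = 2378/71 + (18 + 21*0)/2086 = 2378*(1/71) + (18 + 0)*(1/2086) = 2378/71 + 18*(1/2086) = 2378/71 + 9/1043 = 2480893/74053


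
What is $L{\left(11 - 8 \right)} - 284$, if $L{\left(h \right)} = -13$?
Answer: $-297$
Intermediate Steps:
$L{\left(11 - 8 \right)} - 284 = -13 - 284 = -297$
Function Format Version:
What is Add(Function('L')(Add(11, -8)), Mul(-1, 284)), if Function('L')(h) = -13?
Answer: -297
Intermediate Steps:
Add(Function('L')(Add(11, -8)), Mul(-1, 284)) = Add(-13, Mul(-1, 284)) = Add(-13, -284) = -297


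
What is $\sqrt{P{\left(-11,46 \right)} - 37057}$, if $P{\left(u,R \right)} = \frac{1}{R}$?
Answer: $\frac{i \sqrt{78412566}}{46} \approx 192.5 i$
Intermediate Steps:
$\sqrt{P{\left(-11,46 \right)} - 37057} = \sqrt{\frac{1}{46} - 37057} = \sqrt{- \frac{1704621}{46}} = \frac{i \sqrt{78412566}}{46}$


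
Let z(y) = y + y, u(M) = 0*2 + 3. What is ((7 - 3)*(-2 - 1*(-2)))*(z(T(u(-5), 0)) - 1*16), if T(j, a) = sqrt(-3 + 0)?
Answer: 0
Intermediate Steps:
u(M) = 3 (u(M) = 0 + 3 = 3)
T(j, a) = I*sqrt(3) (T(j, a) = sqrt(-3) = I*sqrt(3))
z(y) = 2*y
((7 - 3)*(-2 - 1*(-2)))*(z(T(u(-5), 0)) - 1*16) = ((7 - 3)*(-2 - 1*(-2)))*(2*(I*sqrt(3)) - 1*16) = (4*(-2 + 2))*(2*I*sqrt(3) - 16) = (4*0)*(-16 + 2*I*sqrt(3)) = 0*(-16 + 2*I*sqrt(3)) = 0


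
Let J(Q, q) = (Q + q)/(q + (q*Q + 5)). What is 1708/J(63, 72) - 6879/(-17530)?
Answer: 27623973757/473310 ≈ 58363.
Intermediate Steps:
J(Q, q) = (Q + q)/(5 + q + Q*q) (J(Q, q) = (Q + q)/(q + (Q*q + 5)) = (Q + q)/(q + (5 + Q*q)) = (Q + q)/(5 + q + Q*q))
1708/J(63, 72) - 6879/(-17530) = 1708/(((63 + 72)/(5 + 72 + 63*72))) - 6879/(-17530) = 1708/((135/(5 + 72 + 4536))) - 6879*(-1/17530) = 1708/((135/4613)) + 6879/17530 = 1708/(((1/4613)*135)) + 6879/17530 = 1708/(135/4613) + 6879/17530 = 1708*(4613/135) + 6879/17530 = 7879004/135 + 6879/17530 = 27623973757/473310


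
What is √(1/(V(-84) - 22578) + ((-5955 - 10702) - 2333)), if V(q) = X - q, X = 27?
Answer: I*√9585508052577/22467 ≈ 137.8*I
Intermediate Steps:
V(q) = 27 - q
√(1/(V(-84) - 22578) + ((-5955 - 10702) - 2333)) = √(1/((27 - 1*(-84)) - 22578) + ((-5955 - 10702) - 2333)) = √(1/((27 + 84) - 22578) + (-16657 - 2333)) = √(1/(111 - 22578) - 18990) = √(1/(-22467) - 18990) = √(-1/22467 - 18990) = √(-426648331/22467) = I*√9585508052577/22467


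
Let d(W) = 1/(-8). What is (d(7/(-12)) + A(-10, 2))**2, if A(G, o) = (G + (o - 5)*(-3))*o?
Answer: 289/64 ≈ 4.5156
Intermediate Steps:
d(W) = -1/8
A(G, o) = o*(15 + G - 3*o) (A(G, o) = (G + (-5 + o)*(-3))*o = (G + (15 - 3*o))*o = (15 + G - 3*o)*o = o*(15 + G - 3*o))
(d(7/(-12)) + A(-10, 2))**2 = (-1/8 + 2*(15 - 10 - 3*2))**2 = (-1/8 + 2*(15 - 10 - 6))**2 = (-1/8 + 2*(-1))**2 = (-1/8 - 2)**2 = (-17/8)**2 = 289/64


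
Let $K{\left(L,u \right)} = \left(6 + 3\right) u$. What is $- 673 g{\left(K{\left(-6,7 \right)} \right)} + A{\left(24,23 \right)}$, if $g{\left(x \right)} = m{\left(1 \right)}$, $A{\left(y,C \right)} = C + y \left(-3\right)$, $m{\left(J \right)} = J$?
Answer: $-722$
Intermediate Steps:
$A{\left(y,C \right)} = C - 3 y$
$K{\left(L,u \right)} = 9 u$
$g{\left(x \right)} = 1$
$- 673 g{\left(K{\left(-6,7 \right)} \right)} + A{\left(24,23 \right)} = \left(-673\right) 1 + \left(23 - 72\right) = -673 + \left(23 - 72\right) = -673 - 49 = -722$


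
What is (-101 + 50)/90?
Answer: -17/30 ≈ -0.56667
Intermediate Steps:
(-101 + 50)/90 = -51*1/90 = -17/30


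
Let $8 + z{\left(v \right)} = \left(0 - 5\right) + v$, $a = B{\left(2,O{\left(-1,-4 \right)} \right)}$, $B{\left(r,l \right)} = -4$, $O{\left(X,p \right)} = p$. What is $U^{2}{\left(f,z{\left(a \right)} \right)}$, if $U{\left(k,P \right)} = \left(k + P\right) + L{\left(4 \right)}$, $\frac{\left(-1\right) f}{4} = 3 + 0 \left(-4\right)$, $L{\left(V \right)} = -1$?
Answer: $900$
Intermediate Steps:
$a = -4$
$f = -12$ ($f = - 4 \left(3 + 0 \left(-4\right)\right) = - 4 \left(3 + 0\right) = \left(-4\right) 3 = -12$)
$z{\left(v \right)} = -13 + v$ ($z{\left(v \right)} = -8 + \left(\left(0 - 5\right) + v\right) = -8 + \left(-5 + v\right) = -13 + v$)
$U{\left(k,P \right)} = -1 + P + k$ ($U{\left(k,P \right)} = \left(k + P\right) - 1 = \left(P + k\right) - 1 = -1 + P + k$)
$U^{2}{\left(f,z{\left(a \right)} \right)} = \left(-1 - 17 - 12\right)^{2} = \left(-30\right)^{2} = 900$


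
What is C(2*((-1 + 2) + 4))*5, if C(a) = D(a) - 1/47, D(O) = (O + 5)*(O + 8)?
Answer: 63445/47 ≈ 1349.9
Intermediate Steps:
D(O) = (5 + O)*(8 + O)
C(a) = 1879/47 + a² + 13*a (C(a) = (40 + a² + 13*a) - 1/47 = 1879/47 + a² + 13*a)
C(2*((-1 + 2) + 4))*5 = (1879/47 + (2*((-1 + 2) + 4))² + 13*(2*((-1 + 2) + 4)))*5 = (1879/47 + (2*(1 + 4))² + 13*(2*(1 + 4)))*5 = (1879/47 + (2*5)² + 13*(2*5))*5 = (1879/47 + 10² + 13*10)*5 = (1879/47 + 100 + 130)*5 = (12689/47)*5 = 63445/47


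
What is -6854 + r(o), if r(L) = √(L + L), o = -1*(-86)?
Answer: -6854 + 2*√43 ≈ -6840.9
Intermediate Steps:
o = 86
r(L) = √2*√L (r(L) = √(2*L) = √2*√L)
-6854 + r(o) = -6854 + √2*√86 = -6854 + 2*√43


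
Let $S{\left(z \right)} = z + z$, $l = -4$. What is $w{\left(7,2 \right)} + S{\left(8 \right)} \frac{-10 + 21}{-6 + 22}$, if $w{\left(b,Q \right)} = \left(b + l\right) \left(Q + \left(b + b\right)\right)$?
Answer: $59$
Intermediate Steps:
$S{\left(z \right)} = 2 z$
$w{\left(b,Q \right)} = \left(-4 + b\right) \left(Q + 2 b\right)$ ($w{\left(b,Q \right)} = \left(b - 4\right) \left(Q + \left(b + b\right)\right) = \left(-4 + b\right) \left(Q + 2 b\right)$)
$w{\left(7,2 \right)} + S{\left(8 \right)} \frac{-10 + 21}{-6 + 22} = \left(\left(-8\right) 7 - 8 + 2 \cdot 7^{2} + 2 \cdot 7\right) + 2 \cdot 8 \frac{-10 + 21}{-6 + 22} = \left(-56 - 8 + 2 \cdot 49 + 14\right) + 16 \cdot \frac{11}{16} = \left(-56 - 8 + 98 + 14\right) + 16 \cdot 11 \cdot \frac{1}{16} = 48 + 16 \cdot \frac{11}{16} = 48 + 11 = 59$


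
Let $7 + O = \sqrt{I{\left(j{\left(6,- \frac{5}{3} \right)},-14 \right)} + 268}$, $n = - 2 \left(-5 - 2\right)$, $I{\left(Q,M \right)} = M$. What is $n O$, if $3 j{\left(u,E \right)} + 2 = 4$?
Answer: $-98 + 14 \sqrt{254} \approx 125.12$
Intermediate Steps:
$j{\left(u,E \right)} = \frac{2}{3}$ ($j{\left(u,E \right)} = - \frac{2}{3} + \frac{1}{3} \cdot 4 = - \frac{2}{3} + \frac{4}{3} = \frac{2}{3}$)
$n = 14$ ($n = \left(-2\right) \left(-7\right) = 14$)
$O = -7 + \sqrt{254}$ ($O = -7 + \sqrt{-14 + 268} = -7 + \sqrt{254} \approx 8.9374$)
$n O = 14 \left(-7 + \sqrt{254}\right) = -98 + 14 \sqrt{254}$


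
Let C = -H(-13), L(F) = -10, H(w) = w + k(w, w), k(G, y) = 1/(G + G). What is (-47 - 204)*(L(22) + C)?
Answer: -19829/26 ≈ -762.65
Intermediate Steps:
k(G, y) = 1/(2*G)
H(w) = w + 1/(2*w)
C = 339/26 (C = -(-13 + (1/2)/(-13)) = -(-13 + (1/2)*(-1/13)) = -(-13 - 1/26) = -1*(-339/26) = 339/26 ≈ 13.038)
(-47 - 204)*(L(22) + C) = (-47 - 204)*(-10 + 339/26) = -251*79/26 = -19829/26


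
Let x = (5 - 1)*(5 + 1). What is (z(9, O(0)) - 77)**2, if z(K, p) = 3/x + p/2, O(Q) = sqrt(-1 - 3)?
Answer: 378161/64 - 615*I/4 ≈ 5908.8 - 153.75*I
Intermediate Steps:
x = 24 (x = 4*6 = 24)
O(Q) = 2*I (O(Q) = sqrt(-4) = 2*I)
z(K, p) = 1/8 + p/2 (z(K, p) = 3/24 + p/2 = 3*(1/24) + p*(1/2) = 1/8 + p/2)
(z(9, O(0)) - 77)**2 = ((1/8 + (2*I)/2) - 77)**2 = ((1/8 + I) - 77)**2 = (-615/8 + I)**2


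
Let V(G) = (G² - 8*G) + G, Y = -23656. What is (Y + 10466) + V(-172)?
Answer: 17598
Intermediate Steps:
V(G) = G² - 7*G
(Y + 10466) + V(-172) = (-23656 + 10466) - 172*(-7 - 172) = -13190 - 172*(-179) = -13190 + 30788 = 17598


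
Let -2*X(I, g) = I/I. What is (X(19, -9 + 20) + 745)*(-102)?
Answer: -75939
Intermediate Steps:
X(I, g) = -1/2 (X(I, g) = -I/(2*I) = -1/2*1 = -1/2)
(X(19, -9 + 20) + 745)*(-102) = (-1/2 + 745)*(-102) = (1489/2)*(-102) = -75939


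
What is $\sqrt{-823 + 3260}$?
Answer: $\sqrt{2437} \approx 49.366$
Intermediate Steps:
$\sqrt{-823 + 3260} = \sqrt{2437}$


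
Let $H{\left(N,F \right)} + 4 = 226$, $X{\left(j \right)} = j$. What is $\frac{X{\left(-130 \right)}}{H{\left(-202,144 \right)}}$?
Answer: $- \frac{65}{111} \approx -0.58559$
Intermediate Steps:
$H{\left(N,F \right)} = 222$ ($H{\left(N,F \right)} = -4 + 226 = 222$)
$\frac{X{\left(-130 \right)}}{H{\left(-202,144 \right)}} = - \frac{130}{222} = \left(-130\right) \frac{1}{222} = - \frac{65}{111}$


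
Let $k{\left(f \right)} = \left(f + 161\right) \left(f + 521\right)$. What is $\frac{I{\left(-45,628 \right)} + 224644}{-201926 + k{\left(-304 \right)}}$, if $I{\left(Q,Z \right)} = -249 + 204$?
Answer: $- \frac{224599}{232957} \approx -0.96412$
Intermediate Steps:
$k{\left(f \right)} = \left(161 + f\right) \left(521 + f\right)$
$I{\left(Q,Z \right)} = -45$
$\frac{I{\left(-45,628 \right)} + 224644}{-201926 + k{\left(-304 \right)}} = \frac{-45 + 224644}{-201926 + \left(83881 + \left(-304\right)^{2} + 682 \left(-304\right)\right)} = \frac{224599}{-201926 + \left(83881 + 92416 - 207328\right)} = \frac{224599}{-201926 - 31031} = \frac{224599}{-232957} = 224599 \left(- \frac{1}{232957}\right) = - \frac{224599}{232957}$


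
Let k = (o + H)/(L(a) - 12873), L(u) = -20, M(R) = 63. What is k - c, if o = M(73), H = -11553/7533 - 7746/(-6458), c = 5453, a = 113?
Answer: -570039073032472/104536688967 ≈ -5453.0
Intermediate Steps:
H = -2709776/8108019 (H = -11553*1/7533 - 7746*(-1/6458) = -3851/2511 + 3873/3229 = -2709776/8108019 ≈ -0.33421)
o = 63
k = -508095421/104536688967 (k = (63 - 2709776/8108019)/(-20 - 12873) = (508095421/8108019)/(-12893) = (508095421/8108019)*(-1/12893) = -508095421/104536688967 ≈ -0.0048605)
k - c = -508095421/104536688967 - 1*5453 = -508095421/104536688967 - 5453 = -570039073032472/104536688967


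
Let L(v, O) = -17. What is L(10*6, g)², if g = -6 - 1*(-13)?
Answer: 289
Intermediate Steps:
g = 7 (g = -6 + 13 = 7)
L(10*6, g)² = (-17)² = 289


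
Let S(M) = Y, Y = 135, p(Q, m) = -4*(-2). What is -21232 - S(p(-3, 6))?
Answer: -21367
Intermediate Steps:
p(Q, m) = 8
S(M) = 135
-21232 - S(p(-3, 6)) = -21232 - 1*135 = -21232 - 135 = -21367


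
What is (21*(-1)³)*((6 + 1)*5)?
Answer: -735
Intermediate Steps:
(21*(-1)³)*((6 + 1)*5) = (21*(-1))*(7*5) = -21*35 = -735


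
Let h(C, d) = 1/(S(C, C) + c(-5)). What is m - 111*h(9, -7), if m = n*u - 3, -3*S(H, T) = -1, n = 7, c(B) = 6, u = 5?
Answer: 275/19 ≈ 14.474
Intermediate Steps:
S(H, T) = ⅓ (S(H, T) = -⅓*(-1) = ⅓)
h(C, d) = 3/19 (h(C, d) = 1/(⅓ + 6) = 1/(19/3) = 3/19)
m = 32 (m = 7*5 - 3 = 35 - 3 = 32)
m - 111*h(9, -7) = 32 - 111*3/19 = 32 - 333/19 = 275/19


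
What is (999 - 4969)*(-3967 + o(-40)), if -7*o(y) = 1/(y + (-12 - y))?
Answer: 661455595/42 ≈ 1.5749e+7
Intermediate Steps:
o(y) = 1/84 (o(y) = -1/(7*(y + (-12 - y))) = -1/7/(-12) = -1/7*(-1/12) = 1/84)
(999 - 4969)*(-3967 + o(-40)) = (999 - 4969)*(-3967 + 1/84) = -3970*(-333227/84) = 661455595/42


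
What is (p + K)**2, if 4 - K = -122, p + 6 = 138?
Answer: 66564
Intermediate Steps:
p = 132 (p = -6 + 138 = 132)
K = 126 (K = 4 - 1*(-122) = 4 + 122 = 126)
(p + K)**2 = (132 + 126)**2 = 258**2 = 66564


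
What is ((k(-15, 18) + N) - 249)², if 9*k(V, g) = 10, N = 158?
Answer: 654481/81 ≈ 8080.0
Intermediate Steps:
k(V, g) = 10/9 (k(V, g) = (⅑)*10 = 10/9)
((k(-15, 18) + N) - 249)² = ((10/9 + 158) - 249)² = (1432/9 - 249)² = (-809/9)² = 654481/81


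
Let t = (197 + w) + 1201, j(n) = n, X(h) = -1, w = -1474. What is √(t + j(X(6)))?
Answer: I*√77 ≈ 8.775*I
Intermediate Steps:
t = -76 (t = (197 - 1474) + 1201 = -1277 + 1201 = -76)
√(t + j(X(6))) = √(-76 - 1) = √(-77) = I*√77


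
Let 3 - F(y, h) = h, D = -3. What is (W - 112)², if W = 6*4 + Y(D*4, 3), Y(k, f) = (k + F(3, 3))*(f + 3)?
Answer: 25600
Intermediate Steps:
F(y, h) = 3 - h
Y(k, f) = k*(3 + f) (Y(k, f) = (k + (3 - 1*3))*(f + 3) = (k + (3 - 3))*(3 + f) = (k + 0)*(3 + f) = k*(3 + f))
W = -48 (W = 6*4 + (-3*4)*(3 + 3) = 24 - 12*6 = 24 - 72 = -48)
(W - 112)² = (-48 - 112)² = (-160)² = 25600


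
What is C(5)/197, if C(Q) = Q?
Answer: 5/197 ≈ 0.025381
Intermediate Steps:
C(5)/197 = 5/197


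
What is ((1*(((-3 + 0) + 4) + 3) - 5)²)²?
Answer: 1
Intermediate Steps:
((1*(((-3 + 0) + 4) + 3) - 5)²)² = ((1*((-3 + 4) + 3) - 5)²)² = ((1*(1 + 3) - 5)²)² = ((1*4 - 5)²)² = ((4 - 5)²)² = ((-1)²)² = 1² = 1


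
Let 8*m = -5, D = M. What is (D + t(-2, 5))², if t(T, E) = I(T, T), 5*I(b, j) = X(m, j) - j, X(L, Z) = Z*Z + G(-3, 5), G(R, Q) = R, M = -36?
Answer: 31329/25 ≈ 1253.2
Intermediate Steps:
D = -36
m = -5/8 (m = (⅛)*(-5) = -5/8 ≈ -0.62500)
X(L, Z) = -3 + Z² (X(L, Z) = Z*Z - 3 = Z² - 3 = -3 + Z²)
I(b, j) = -⅗ - j/5 + j²/5 (I(b, j) = ((-3 + j²) - j)/5 = (-3 + j² - j)/5 = -⅗ - j/5 + j²/5)
t(T, E) = -⅗ - T/5 + T²/5
(D + t(-2, 5))² = (-36 + (-⅗ - ⅕*(-2) + (⅕)*(-2)²))² = (-36 + (-⅗ + ⅖ + (⅕)*4))² = (-36 + (-⅗ + ⅖ + ⅘))² = (-36 + ⅗)² = (-177/5)² = 31329/25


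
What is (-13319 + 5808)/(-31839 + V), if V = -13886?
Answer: 7511/45725 ≈ 0.16426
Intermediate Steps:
(-13319 + 5808)/(-31839 + V) = (-13319 + 5808)/(-31839 - 13886) = -7511/(-45725) = -7511*(-1/45725) = 7511/45725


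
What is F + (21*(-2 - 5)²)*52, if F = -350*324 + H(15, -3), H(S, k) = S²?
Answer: -59667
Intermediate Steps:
F = -113175 (F = -350*324 + 15² = -113400 + 225 = -113175)
F + (21*(-2 - 5)²)*52 = -113175 + (21*(-2 - 5)²)*52 = -113175 + (21*(-7)²)*52 = -113175 + (21*49)*52 = -113175 + 1029*52 = -113175 + 53508 = -59667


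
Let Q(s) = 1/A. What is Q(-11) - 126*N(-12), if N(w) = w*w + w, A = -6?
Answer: -99793/6 ≈ -16632.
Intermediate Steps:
N(w) = w + w² (N(w) = w² + w = w + w²)
Q(s) = -⅙ (Q(s) = 1/(-6) = -⅙)
Q(-11) - 126*N(-12) = -⅙ - (-1512)*(1 - 12) = -⅙ - (-1512)*(-11) = -⅙ - 126*132 = -⅙ - 16632 = -99793/6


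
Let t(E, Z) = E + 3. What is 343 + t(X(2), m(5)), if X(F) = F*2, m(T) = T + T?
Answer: 350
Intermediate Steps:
m(T) = 2*T
X(F) = 2*F
t(E, Z) = 3 + E
343 + t(X(2), m(5)) = 343 + (3 + 2*2) = 343 + (3 + 4) = 343 + 7 = 350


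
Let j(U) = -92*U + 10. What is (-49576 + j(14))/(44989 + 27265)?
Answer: -25427/36127 ≈ -0.70382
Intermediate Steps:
j(U) = 10 - 92*U
(-49576 + j(14))/(44989 + 27265) = (-49576 + (10 - 92*14))/(44989 + 27265) = (-49576 + (10 - 1288))/72254 = (-49576 - 1278)*(1/72254) = -50854*1/72254 = -25427/36127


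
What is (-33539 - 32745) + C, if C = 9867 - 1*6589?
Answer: -63006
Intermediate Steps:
C = 3278 (C = 9867 - 6589 = 3278)
(-33539 - 32745) + C = (-33539 - 32745) + 3278 = -66284 + 3278 = -63006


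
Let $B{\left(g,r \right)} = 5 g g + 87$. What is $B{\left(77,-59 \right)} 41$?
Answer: $1219012$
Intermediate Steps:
$B{\left(g,r \right)} = 87 + 5 g^{2}$ ($B{\left(g,r \right)} = 5 g^{2} + 87 = 87 + 5 g^{2}$)
$B{\left(77,-59 \right)} 41 = \left(87 + 5 \cdot 77^{2}\right) 41 = \left(87 + 5 \cdot 5929\right) 41 = \left(87 + 29645\right) 41 = 29732 \cdot 41 = 1219012$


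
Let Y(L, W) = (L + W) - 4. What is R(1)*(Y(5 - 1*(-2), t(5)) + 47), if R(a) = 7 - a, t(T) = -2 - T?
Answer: 258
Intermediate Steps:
Y(L, W) = -4 + L + W
R(1)*(Y(5 - 1*(-2), t(5)) + 47) = (7 - 1*1)*((-4 + (5 - 1*(-2)) + (-2 - 1*5)) + 47) = (7 - 1)*((-4 + (5 + 2) + (-2 - 5)) + 47) = 6*((-4 + 7 - 7) + 47) = 6*(-4 + 47) = 6*43 = 258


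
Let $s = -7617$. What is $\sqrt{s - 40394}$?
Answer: $i \sqrt{48011} \approx 219.11 i$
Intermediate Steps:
$\sqrt{s - 40394} = \sqrt{-7617 - 40394} = \sqrt{-48011} = i \sqrt{48011}$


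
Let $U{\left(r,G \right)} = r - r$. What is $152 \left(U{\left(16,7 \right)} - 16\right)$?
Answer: $-2432$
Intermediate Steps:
$U{\left(r,G \right)} = 0$
$152 \left(U{\left(16,7 \right)} - 16\right) = 152 \left(0 - 16\right) = 152 \left(-16\right) = -2432$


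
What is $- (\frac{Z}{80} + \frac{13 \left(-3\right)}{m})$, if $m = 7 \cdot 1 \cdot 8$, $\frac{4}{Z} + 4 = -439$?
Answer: $\frac{86399}{124040} \approx 0.69654$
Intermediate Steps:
$Z = - \frac{4}{443}$ ($Z = \frac{4}{-4 - 439} = \frac{4}{-443} = 4 \left(- \frac{1}{443}\right) = - \frac{4}{443} \approx -0.0090293$)
$m = 56$ ($m = 7 \cdot 8 = 56$)
$- (\frac{Z}{80} + \frac{13 \left(-3\right)}{m}) = - (- \frac{4}{443 \cdot 80} + \frac{13 \left(-3\right)}{56}) = - (\left(- \frac{4}{443}\right) \frac{1}{80} - \frac{39}{56}) = - (- \frac{1}{8860} - \frac{39}{56}) = \left(-1\right) \left(- \frac{86399}{124040}\right) = \frac{86399}{124040}$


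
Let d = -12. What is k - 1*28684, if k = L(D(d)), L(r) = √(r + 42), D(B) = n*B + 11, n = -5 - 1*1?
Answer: -28684 + 5*√5 ≈ -28673.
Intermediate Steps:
n = -6 (n = -5 - 1 = -6)
D(B) = 11 - 6*B (D(B) = -6*B + 11 = 11 - 6*B)
L(r) = √(42 + r)
k = 5*√5 (k = √(42 + (11 - 6*(-12))) = √(42 + (11 + 72)) = √(42 + 83) = √125 = 5*√5 ≈ 11.180)
k - 1*28684 = 5*√5 - 1*28684 = 5*√5 - 28684 = -28684 + 5*√5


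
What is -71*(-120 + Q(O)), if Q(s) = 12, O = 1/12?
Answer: 7668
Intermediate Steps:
O = 1/12 ≈ 0.083333
-71*(-120 + Q(O)) = -71*(-120 + 12) = -71*(-108) = 7668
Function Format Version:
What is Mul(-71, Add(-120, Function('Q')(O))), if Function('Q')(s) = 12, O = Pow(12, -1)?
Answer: 7668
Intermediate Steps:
O = Rational(1, 12) ≈ 0.083333
Mul(-71, Add(-120, Function('Q')(O))) = Mul(-71, Add(-120, 12)) = Mul(-71, -108) = 7668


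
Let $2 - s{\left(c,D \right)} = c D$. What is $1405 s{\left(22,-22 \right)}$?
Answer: $682830$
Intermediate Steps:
$s{\left(c,D \right)} = 2 - D c$ ($s{\left(c,D \right)} = 2 - c D = 2 - D c$)
$1405 s{\left(22,-22 \right)} = 1405 \left(2 - \left(-22\right) 22\right) = 1405 \left(2 + 484\right) = 1405 \cdot 486 = 682830$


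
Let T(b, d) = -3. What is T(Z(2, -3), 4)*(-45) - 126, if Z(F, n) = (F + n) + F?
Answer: 9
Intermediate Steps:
Z(F, n) = n + 2*F
T(Z(2, -3), 4)*(-45) - 126 = -3*(-45) - 126 = 135 - 126 = 9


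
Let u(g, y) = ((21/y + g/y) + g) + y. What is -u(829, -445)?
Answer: -34006/89 ≈ -382.09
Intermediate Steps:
u(g, y) = g + y + 21/y + g/y (u(g, y) = (g + 21/y + g/y) + y = g + y + 21/y + g/y)
-u(829, -445) = -(21 + 829 - 445*(829 - 445))/(-445) = -(-1)*(21 + 829 - 445*384)/445 = -(-1)*(21 + 829 - 170880)/445 = -(-1)*(-170030)/445 = -1*34006/89 = -34006/89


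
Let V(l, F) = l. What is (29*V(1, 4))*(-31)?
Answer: -899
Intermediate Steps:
(29*V(1, 4))*(-31) = (29*1)*(-31) = 29*(-31) = -899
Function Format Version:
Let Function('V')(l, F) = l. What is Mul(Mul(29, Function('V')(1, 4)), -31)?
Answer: -899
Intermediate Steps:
Mul(Mul(29, Function('V')(1, 4)), -31) = Mul(Mul(29, 1), -31) = Mul(29, -31) = -899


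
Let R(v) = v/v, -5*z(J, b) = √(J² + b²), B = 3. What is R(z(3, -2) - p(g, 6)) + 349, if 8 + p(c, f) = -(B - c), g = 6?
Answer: 350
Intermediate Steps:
p(c, f) = -11 + c (p(c, f) = -8 - (3 - c) = -8 + (-3 + c) = -11 + c)
z(J, b) = -√(J² + b²)/5
R(v) = 1
R(z(3, -2) - p(g, 6)) + 349 = 1 + 349 = 350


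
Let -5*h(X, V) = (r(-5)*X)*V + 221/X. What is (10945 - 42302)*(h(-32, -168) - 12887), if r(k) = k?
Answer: 37676658423/160 ≈ 2.3548e+8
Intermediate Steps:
h(X, V) = -221/(5*X) + V*X (h(X, V) = -((-5*X)*V + 221/X)/5 = -(-5*V*X + 221/X)/5 = -(221/X - 5*V*X)/5 = -221/(5*X) + V*X)
(10945 - 42302)*(h(-32, -168) - 12887) = (10945 - 42302)*((-221/5/(-32) - 168*(-32)) - 12887) = -31357*((-221/5*(-1/32) + 5376) - 12887) = -31357*((221/160 + 5376) - 12887) = -31357*(860381/160 - 12887) = -31357*(-1201539/160) = 37676658423/160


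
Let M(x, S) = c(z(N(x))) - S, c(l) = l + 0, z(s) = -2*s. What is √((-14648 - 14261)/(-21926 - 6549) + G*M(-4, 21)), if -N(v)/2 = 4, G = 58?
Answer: I*√9372649899/5695 ≈ 17.0*I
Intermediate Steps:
N(v) = -8 (N(v) = -2*4 = -8)
c(l) = l
M(x, S) = 16 - S (M(x, S) = -2*(-8) - S = 16 - S)
√((-14648 - 14261)/(-21926 - 6549) + G*M(-4, 21)) = √((-14648 - 14261)/(-21926 - 6549) + 58*(16 - 1*21)) = √(-28909/(-28475) + 58*(16 - 21)) = √(-28909*(-1/28475) + 58*(-5)) = √(28909/28475 - 290) = √(-8228841/28475) = I*√9372649899/5695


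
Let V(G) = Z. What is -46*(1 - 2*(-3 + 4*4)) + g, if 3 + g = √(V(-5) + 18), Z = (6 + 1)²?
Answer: 1147 + √67 ≈ 1155.2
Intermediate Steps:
Z = 49 (Z = 7² = 49)
V(G) = 49
g = -3 + √67 (g = -3 + √(49 + 18) = -3 + √67 ≈ 5.1854)
-46*(1 - 2*(-3 + 4*4)) + g = -46*(1 - 2*(-3 + 4*4)) + (-3 + √67) = -46*(1 - 2*(-3 + 16)) + (-3 + √67) = -46*(1 - 2*13) + (-3 + √67) = -46*(1 - 26) + (-3 + √67) = -46*(-25) + (-3 + √67) = 1150 + (-3 + √67) = 1147 + √67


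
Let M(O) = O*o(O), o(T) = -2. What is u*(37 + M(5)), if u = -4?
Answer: -108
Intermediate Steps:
M(O) = -2*O (M(O) = O*(-2) = -2*O)
u*(37 + M(5)) = -4*(37 - 2*5) = -4*(37 - 10) = -4*27 = -108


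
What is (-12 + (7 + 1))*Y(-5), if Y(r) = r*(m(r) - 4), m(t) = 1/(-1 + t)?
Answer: -250/3 ≈ -83.333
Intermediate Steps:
Y(r) = r*(-4 + 1/(-1 + r)) (Y(r) = r*(1/(-1 + r) - 4) = r*(-4 + 1/(-1 + r)))
(-12 + (7 + 1))*Y(-5) = (-12 + (7 + 1))*(-5*(5 - 4*(-5))/(-1 - 5)) = (-12 + 8)*(-5*(5 + 20)/(-6)) = -(-20)*(-1)*25/6 = -4*125/6 = -250/3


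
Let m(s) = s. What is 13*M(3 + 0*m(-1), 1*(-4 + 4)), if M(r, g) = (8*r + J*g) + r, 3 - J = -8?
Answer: 351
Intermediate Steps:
J = 11 (J = 3 - 1*(-8) = 3 + 8 = 11)
M(r, g) = 9*r + 11*g (M(r, g) = (8*r + 11*g) + r = 9*r + 11*g)
13*M(3 + 0*m(-1), 1*(-4 + 4)) = 13*(9*(3 + 0*(-1)) + 11*(1*(-4 + 4))) = 13*(9*(3 + 0) + 11*(1*0)) = 13*(9*3 + 11*0) = 13*(27 + 0) = 13*27 = 351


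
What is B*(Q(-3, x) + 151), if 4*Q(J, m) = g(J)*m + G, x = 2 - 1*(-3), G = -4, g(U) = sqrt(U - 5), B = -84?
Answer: -12600 - 210*I*sqrt(2) ≈ -12600.0 - 296.98*I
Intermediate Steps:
g(U) = sqrt(-5 + U)
x = 5 (x = 2 + 3 = 5)
Q(J, m) = -1 + m*sqrt(-5 + J)/4 (Q(J, m) = (sqrt(-5 + J)*m - 4)/4 = (m*sqrt(-5 + J) - 4)/4 = (-4 + m*sqrt(-5 + J))/4 = -1 + m*sqrt(-5 + J)/4)
B*(Q(-3, x) + 151) = -84*((-1 + (1/4)*5*sqrt(-5 - 3)) + 151) = -84*((-1 + (1/4)*5*sqrt(-8)) + 151) = -84*((-1 + (1/4)*5*(2*I*sqrt(2))) + 151) = -84*((-1 + 5*I*sqrt(2)/2) + 151) = -84*(150 + 5*I*sqrt(2)/2) = -12600 - 210*I*sqrt(2)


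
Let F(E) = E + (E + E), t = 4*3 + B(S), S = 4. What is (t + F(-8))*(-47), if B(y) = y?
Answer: 376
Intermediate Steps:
t = 16 (t = 4*3 + 4 = 12 + 4 = 16)
F(E) = 3*E (F(E) = E + 2*E = 3*E)
(t + F(-8))*(-47) = (16 + 3*(-8))*(-47) = (16 - 24)*(-47) = -8*(-47) = 376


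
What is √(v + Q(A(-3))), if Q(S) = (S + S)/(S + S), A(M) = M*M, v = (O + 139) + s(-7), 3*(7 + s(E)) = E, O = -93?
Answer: √339/3 ≈ 6.1373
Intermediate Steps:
s(E) = -7 + E/3
v = 110/3 (v = (-93 + 139) + (-7 + (⅓)*(-7)) = 46 + (-7 - 7/3) = 46 - 28/3 = 110/3 ≈ 36.667)
A(M) = M²
Q(S) = 1 (Q(S) = (2*S)/((2*S)) = (2*S)*(1/(2*S)) = 1)
√(v + Q(A(-3))) = √(110/3 + 1) = √(113/3) = √339/3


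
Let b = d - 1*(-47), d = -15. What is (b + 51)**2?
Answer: 6889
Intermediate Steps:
b = 32 (b = -15 - 1*(-47) = -15 + 47 = 32)
(b + 51)**2 = (32 + 51)**2 = 83**2 = 6889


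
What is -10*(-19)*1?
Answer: 190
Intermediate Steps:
-10*(-19)*1 = 190*1 = 190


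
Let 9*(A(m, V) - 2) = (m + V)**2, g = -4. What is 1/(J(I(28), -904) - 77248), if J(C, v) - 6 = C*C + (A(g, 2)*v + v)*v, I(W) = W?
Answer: 9/24645574 ≈ 3.6518e-7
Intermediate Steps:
A(m, V) = 2 + (V + m)**2/9 (A(m, V) = 2 + (m + V)**2/9 = 2 + (V + m)**2/9)
J(C, v) = 6 + C**2 + 31*v**2/9 (J(C, v) = 6 + (C*C + ((2 + (2 - 4)**2/9)*v + v)*v) = 6 + (C**2 + ((2 + (1/9)*(-2)**2)*v + v)*v) = 6 + (C**2 + ((2 + (1/9)*4)*v + v)*v) = 6 + (C**2 + ((2 + 4/9)*v + v)*v) = 6 + (C**2 + (22*v/9 + v)*v) = 6 + (C**2 + (31*v/9)*v) = 6 + (C**2 + 31*v**2/9) = 6 + C**2 + 31*v**2/9)
1/(J(I(28), -904) - 77248) = 1/((6 + 28**2 + (31/9)*(-904)**2) - 77248) = 1/((6 + 784 + (31/9)*817216) - 77248) = 1/((6 + 784 + 25333696/9) - 77248) = 1/(25340806/9 - 77248) = 1/(24645574/9) = 9/24645574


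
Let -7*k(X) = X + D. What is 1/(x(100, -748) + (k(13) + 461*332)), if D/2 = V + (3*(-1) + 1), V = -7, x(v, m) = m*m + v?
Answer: 7/4988597 ≈ 1.4032e-6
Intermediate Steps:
x(v, m) = v + m² (x(v, m) = m² + v = v + m²)
D = -18 (D = 2*(-7 + (3*(-1) + 1)) = 2*(-7 + (-3 + 1)) = 2*(-7 - 2) = 2*(-9) = -18)
k(X) = 18/7 - X/7 (k(X) = -(X - 18)/7 = -(-18 + X)/7 = 18/7 - X/7)
1/(x(100, -748) + (k(13) + 461*332)) = 1/((100 + (-748)²) + ((18/7 - ⅐*13) + 461*332)) = 1/((100 + 559504) + ((18/7 - 13/7) + 153052)) = 1/(559604 + (5/7 + 153052)) = 1/(559604 + 1071369/7) = 1/(4988597/7) = 7/4988597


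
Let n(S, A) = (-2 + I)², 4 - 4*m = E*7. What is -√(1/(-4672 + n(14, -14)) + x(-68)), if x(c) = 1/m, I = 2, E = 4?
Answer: -I*√512241/1752 ≈ -0.40851*I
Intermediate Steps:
m = -6 (m = 1 - 7 = -6)
n(S, A) = 0 (n(S, A) = (-2 + 2)² = 0² = 0)
x(c) = -⅙ (x(c) = 1/(-6) = -⅙)
-√(1/(-4672 + n(14, -14)) + x(-68)) = -√(1/(-4672 + 0) - ⅙) = -√(1/(-4672) - ⅙) = -√(-1/4672 - ⅙) = -√(-2339/14016) = -I*√512241/1752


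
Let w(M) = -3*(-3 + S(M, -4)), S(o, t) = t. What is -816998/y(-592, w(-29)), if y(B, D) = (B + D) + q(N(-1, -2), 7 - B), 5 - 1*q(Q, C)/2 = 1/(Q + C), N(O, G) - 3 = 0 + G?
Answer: 35014200/24043 ≈ 1456.3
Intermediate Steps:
w(M) = 21 (w(M) = -3*(-3 - 4) = -3*(-7) = 21)
N(O, G) = 3 + G (N(O, G) = 3 + (0 + G) = 3 + G)
q(Q, C) = 10 - 2/(C + Q) (q(Q, C) = 10 - 2/(Q + C) = 10 - 2/(C + Q))
y(B, D) = B + D + 2*(39 - 5*B)/(8 - B) (y(B, D) = (B + D) + 2*(-1 + 5*(7 - B) + 5*(3 - 2))/((7 - B) + (3 - 2)) = (B + D) + 2*(-1 + (35 - 5*B) + 5*1)/((7 - B) + 1) = (B + D) + 2*(-1 + (35 - 5*B) + 5)/(8 - B) = (B + D) + 2*(39 - 5*B)/(8 - B) = B + D + 2*(39 - 5*B)/(8 - B))
-816998/y(-592, w(-29)) = -816998*(-8 - 592)/(-78 + 10*(-592) + (-8 - 592)*(-592 + 21)) = -816998*(-600/(-78 - 5920 - 600*(-571))) = -816998*(-600/(-78 - 5920 + 342600)) = -816998/((-1/600*336602)) = -816998/(-168301/300) = -816998*(-300/168301) = 35014200/24043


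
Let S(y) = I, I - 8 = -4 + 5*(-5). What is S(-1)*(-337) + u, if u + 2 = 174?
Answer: 7249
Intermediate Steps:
I = -21 (I = 8 + (-4 + 5*(-5)) = 8 + (-4 - 25) = 8 - 29 = -21)
S(y) = -21
u = 172 (u = -2 + 174 = 172)
S(-1)*(-337) + u = -21*(-337) + 172 = 7077 + 172 = 7249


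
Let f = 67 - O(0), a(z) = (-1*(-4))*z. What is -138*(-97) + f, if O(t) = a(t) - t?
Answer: 13453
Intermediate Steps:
a(z) = 4*z
O(t) = 3*t (O(t) = 4*t - t = 3*t)
f = 67 (f = 67 - 3*0 = 67 - 1*0 = 67 + 0 = 67)
-138*(-97) + f = -138*(-97) + 67 = 13386 + 67 = 13453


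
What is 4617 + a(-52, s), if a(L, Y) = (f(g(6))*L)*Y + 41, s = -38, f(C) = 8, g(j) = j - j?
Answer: 20466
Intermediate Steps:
g(j) = 0
a(L, Y) = 41 + 8*L*Y (a(L, Y) = (8*L)*Y + 41 = 8*L*Y + 41 = 41 + 8*L*Y)
4617 + a(-52, s) = 4617 + (41 + 8*(-52)*(-38)) = 4617 + (41 + 15808) = 4617 + 15849 = 20466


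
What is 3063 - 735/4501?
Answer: 1969404/643 ≈ 3062.8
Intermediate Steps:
3063 - 735/4501 = 3063 - 1*105/643 = 3063 - 105/643 = 1969404/643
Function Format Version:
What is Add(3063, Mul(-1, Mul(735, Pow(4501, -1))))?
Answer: Rational(1969404, 643) ≈ 3062.8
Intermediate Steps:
Add(3063, Mul(-1, Mul(735, Pow(4501, -1)))) = Add(3063, Mul(-1, Mul(735, Rational(1, 4501)))) = Add(3063, Mul(-1, Rational(105, 643))) = Add(3063, Rational(-105, 643)) = Rational(1969404, 643)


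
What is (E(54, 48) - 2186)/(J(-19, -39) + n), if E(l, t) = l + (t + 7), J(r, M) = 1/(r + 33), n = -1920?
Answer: 29078/26879 ≈ 1.0818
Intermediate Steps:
J(r, M) = 1/(33 + r)
E(l, t) = 7 + l + t (E(l, t) = l + (7 + t) = 7 + l + t)
(E(54, 48) - 2186)/(J(-19, -39) + n) = ((7 + 54 + 48) - 2186)/(1/(33 - 19) - 1920) = (109 - 2186)/(1/14 - 1920) = -2077/(1/14 - 1920) = -2077/(-26879/14) = -2077*(-14/26879) = 29078/26879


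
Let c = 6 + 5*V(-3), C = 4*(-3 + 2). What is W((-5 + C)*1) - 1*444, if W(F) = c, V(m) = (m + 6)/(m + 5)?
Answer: -861/2 ≈ -430.50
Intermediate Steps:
V(m) = (6 + m)/(5 + m)
C = -4 (C = 4*(-1) = -4)
c = 27/2 (c = 6 + 5*((6 - 3)/(5 - 3)) = 6 + 5*(3/2) = 6 + 15/2 = 27/2 ≈ 13.500)
W(F) = 27/2
W((-5 + C)*1) - 1*444 = 27/2 - 1*444 = 27/2 - 444 = -861/2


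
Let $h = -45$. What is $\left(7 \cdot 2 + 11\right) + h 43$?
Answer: $-1910$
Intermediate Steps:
$\left(7 \cdot 2 + 11\right) + h 43 = \left(7 \cdot 2 + 11\right) - 1935 = \left(14 + 11\right) - 1935 = 25 - 1935 = -1910$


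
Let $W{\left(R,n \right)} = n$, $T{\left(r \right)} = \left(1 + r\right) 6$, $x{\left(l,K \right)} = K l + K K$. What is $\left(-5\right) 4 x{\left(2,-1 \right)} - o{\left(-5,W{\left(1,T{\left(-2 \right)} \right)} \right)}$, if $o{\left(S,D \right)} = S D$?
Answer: $-10$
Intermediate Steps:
$x{\left(l,K \right)} = K^{2} + K l$ ($x{\left(l,K \right)} = K l + K^{2} = K^{2} + K l$)
$T{\left(r \right)} = 6 + 6 r$
$o{\left(S,D \right)} = D S$
$\left(-5\right) 4 x{\left(2,-1 \right)} - o{\left(-5,W{\left(1,T{\left(-2 \right)} \right)} \right)} = \left(-5\right) 4 \left(- (-1 + 2)\right) - \left(6 + 6 \left(-2\right)\right) \left(-5\right) = - 20 \left(\left(-1\right) 1\right) - \left(6 - 12\right) \left(-5\right) = \left(-20\right) \left(-1\right) - \left(-6\right) \left(-5\right) = 20 - 30 = -10$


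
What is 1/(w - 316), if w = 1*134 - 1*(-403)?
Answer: 1/221 ≈ 0.0045249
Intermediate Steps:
w = 537 (w = 134 + 403 = 537)
1/(w - 316) = 1/(537 - 316) = 1/221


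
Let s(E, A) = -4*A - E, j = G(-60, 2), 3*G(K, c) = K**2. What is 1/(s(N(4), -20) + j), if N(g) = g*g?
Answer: 1/1264 ≈ 0.00079114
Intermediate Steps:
G(K, c) = K**2/3
j = 1200 (j = (1/3)*(-60)**2 = (1/3)*3600 = 1200)
N(g) = g**2
s(E, A) = -E - 4*A
1/(s(N(4), -20) + j) = 1/((-1*4**2 - 4*(-20)) + 1200) = 1/((-1*16 + 80) + 1200) = 1/((-16 + 80) + 1200) = 1/(64 + 1200) = 1/1264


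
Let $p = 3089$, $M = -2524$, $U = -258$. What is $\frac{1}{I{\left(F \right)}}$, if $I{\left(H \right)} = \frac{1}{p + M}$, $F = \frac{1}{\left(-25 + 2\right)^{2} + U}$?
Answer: $565$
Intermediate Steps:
$F = \frac{1}{271}$ ($F = \frac{1}{\left(-25 + 2\right)^{2} - 258} = \frac{1}{\left(-23\right)^{2} - 258} = \frac{1}{529 - 258} = \frac{1}{271} \approx 0.00369$)
$I{\left(H \right)} = \frac{1}{565}$ ($I{\left(H \right)} = \frac{1}{3089 - 2524} = \frac{1}{565}$)
$\frac{1}{I{\left(F \right)}} = \frac{1}{\frac{1}{565}} = 565$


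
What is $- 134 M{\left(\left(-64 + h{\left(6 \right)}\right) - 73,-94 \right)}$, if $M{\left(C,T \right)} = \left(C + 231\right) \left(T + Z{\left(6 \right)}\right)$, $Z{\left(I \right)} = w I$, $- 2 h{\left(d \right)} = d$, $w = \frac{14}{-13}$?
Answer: $1225028$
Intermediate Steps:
$w = - \frac{14}{13}$ ($w = 14 \left(- \frac{1}{13}\right) = - \frac{14}{13} \approx -1.0769$)
$h{\left(d \right)} = - \frac{d}{2}$
$Z{\left(I \right)} = - \frac{14 I}{13}$
$M{\left(C,T \right)} = \left(231 + C\right) \left(- \frac{84}{13} + T\right)$ ($M{\left(C,T \right)} = \left(C + 231\right) \left(T - \frac{84}{13}\right) = \left(231 + C\right) \left(T - \frac{84}{13}\right) = \left(231 + C\right) \left(- \frac{84}{13} + T\right)$)
$- 134 M{\left(\left(-64 + h{\left(6 \right)}\right) - 73,-94 \right)} = - 134 \left(- \frac{19404}{13} + 231 \left(-94\right) - \frac{84 \left(\left(-64 - 3\right) - 73\right)}{13} + \left(\left(-64 - 3\right) - 73\right) \left(-94\right)\right) = - 134 \left(- \frac{19404}{13} - 21714 - \frac{84 \left(\left(-64 - 3\right) - 73\right)}{13} + \left(\left(-64 - 3\right) - 73\right) \left(-94\right)\right) = - 134 \left(- \frac{19404}{13} - 21714 - \frac{84 \left(-67 - 73\right)}{13} + \left(-67 - 73\right) \left(-94\right)\right) = - 134 \left(- \frac{19404}{13} - 21714 - - \frac{11760}{13} - -13160\right) = - 134 \left(- \frac{19404}{13} - 21714 + \frac{11760}{13} + 13160\right) = \left(-134\right) \left(-9142\right) = 1225028$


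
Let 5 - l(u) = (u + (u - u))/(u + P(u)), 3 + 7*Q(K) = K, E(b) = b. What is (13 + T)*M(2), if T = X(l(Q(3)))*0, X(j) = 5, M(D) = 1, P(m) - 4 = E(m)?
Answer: 13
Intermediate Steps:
Q(K) = -3/7 + K/7
P(m) = 4 + m
l(u) = 5 - u/(4 + 2*u) (l(u) = 5 - (u + (u - u))/(u + (4 + u)) = 5 - (u + 0)/(4 + 2*u) = 5 - u/(4 + 2*u))
T = 0 (T = 5*0 = 0)
(13 + T)*M(2) = (13 + 0)*1 = 13*1 = 13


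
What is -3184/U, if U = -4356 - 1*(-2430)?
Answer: 1592/963 ≈ 1.6532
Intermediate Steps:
U = -1926 (U = -4356 + 2430 = -1926)
-3184/U = -3184/(-1926) = -3184*(-1/1926) = 1592/963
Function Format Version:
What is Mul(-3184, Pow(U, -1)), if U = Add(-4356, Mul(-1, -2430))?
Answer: Rational(1592, 963) ≈ 1.6532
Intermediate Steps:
U = -1926 (U = Add(-4356, 2430) = -1926)
Mul(-3184, Pow(U, -1)) = Mul(-3184, Pow(-1926, -1)) = Mul(-3184, Rational(-1, 1926)) = Rational(1592, 963)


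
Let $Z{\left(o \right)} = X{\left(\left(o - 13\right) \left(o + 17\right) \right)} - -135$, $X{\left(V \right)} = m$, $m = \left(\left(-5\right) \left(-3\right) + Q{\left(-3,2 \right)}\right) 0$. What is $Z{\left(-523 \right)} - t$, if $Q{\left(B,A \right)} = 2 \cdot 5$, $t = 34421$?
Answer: $-34286$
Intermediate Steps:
$Q{\left(B,A \right)} = 10$
$m = 0$ ($m = \left(\left(-5\right) \left(-3\right) + 10\right) 0 = \left(15 + 10\right) 0 = 25 \cdot 0 = 0$)
$X{\left(V \right)} = 0$
$Z{\left(o \right)} = 135$ ($Z{\left(o \right)} = 0 - -135 = 0 + 135 = 135$)
$Z{\left(-523 \right)} - t = 135 - 34421 = -34286$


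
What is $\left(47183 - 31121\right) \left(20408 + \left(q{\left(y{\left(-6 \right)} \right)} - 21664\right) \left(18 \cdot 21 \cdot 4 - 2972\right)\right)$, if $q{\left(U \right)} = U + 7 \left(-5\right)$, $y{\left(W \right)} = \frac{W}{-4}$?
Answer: $509145450996$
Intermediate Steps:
$y{\left(W \right)} = - \frac{W}{4}$ ($y{\left(W \right)} = W \left(- \frac{1}{4}\right) = - \frac{W}{4}$)
$q{\left(U \right)} = -35 + U$ ($q{\left(U \right)} = U - 35 = -35 + U$)
$\left(47183 - 31121\right) \left(20408 + \left(q{\left(y{\left(-6 \right)} \right)} - 21664\right) \left(18 \cdot 21 \cdot 4 - 2972\right)\right) = \left(47183 - 31121\right) \left(20408 + \left(\left(-35 - - \frac{3}{2}\right) - 21664\right) \left(18 \cdot 21 \cdot 4 - 2972\right)\right) = 16062 \left(20408 + \left(\left(-35 + \frac{3}{2}\right) - 21664\right) \left(378 \cdot 4 - 2972\right)\right) = 16062 \left(20408 + \left(- \frac{67}{2} - 21664\right) \left(1512 - 2972\right)\right) = 16062 \left(20408 - -31678350\right) = 16062 \left(20408 + 31678350\right) = 16062 \cdot 31698758 = 509145450996$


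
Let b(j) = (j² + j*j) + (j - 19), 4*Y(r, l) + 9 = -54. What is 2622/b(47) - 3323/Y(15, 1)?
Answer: 173279/819 ≈ 211.57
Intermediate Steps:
Y(r, l) = -63/4 (Y(r, l) = -9/4 + (¼)*(-54) = -9/4 - 27/2 = -63/4)
b(j) = -19 + j + 2*j² (b(j) = (j² + j²) + (-19 + j) = 2*j² + (-19 + j) = -19 + j + 2*j²)
2622/b(47) - 3323/Y(15, 1) = 2622/(-19 + 47 + 2*47²) - 3323/(-63/4) = 2622/(-19 + 47 + 2*2209) - 3323*(-4/63) = 2622/(-19 + 47 + 4418) + 13292/63 = 2622/4446 + 13292/63 = 2622*(1/4446) + 13292/63 = 23/39 + 13292/63 = 173279/819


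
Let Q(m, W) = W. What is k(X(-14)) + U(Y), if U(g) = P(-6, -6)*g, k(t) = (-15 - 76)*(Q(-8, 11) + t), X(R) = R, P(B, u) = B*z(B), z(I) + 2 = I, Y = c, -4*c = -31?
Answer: 645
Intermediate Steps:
c = 31/4 (c = -¼*(-31) = 31/4 ≈ 7.7500)
Y = 31/4 ≈ 7.7500
z(I) = -2 + I
P(B, u) = B*(-2 + B)
k(t) = -1001 - 91*t (k(t) = (-15 - 76)*(11 + t) = -91*(11 + t) = -1001 - 91*t)
U(g) = 48*g (U(g) = (-6*(-2 - 6))*g = (-6*(-8))*g = 48*g)
k(X(-14)) + U(Y) = (-1001 - 91*(-14)) + 48*(31/4) = (-1001 + 1274) + 372 = 273 + 372 = 645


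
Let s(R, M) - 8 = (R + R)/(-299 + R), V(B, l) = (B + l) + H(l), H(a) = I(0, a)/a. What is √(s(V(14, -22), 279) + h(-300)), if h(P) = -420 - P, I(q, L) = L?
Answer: I*√291193/51 ≈ 10.581*I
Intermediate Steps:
H(a) = 1 (H(a) = a/a = 1)
V(B, l) = 1 + B + l (V(B, l) = (B + l) + 1 = 1 + B + l)
s(R, M) = 8 + 2*R/(-299 + R) (s(R, M) = 8 + (R + R)/(-299 + R) = 8 + (2*R)/(-299 + R) = 8 + 2*R/(-299 + R))
√(s(V(14, -22), 279) + h(-300)) = √(2*(-1196 + 5*(1 + 14 - 22))/(-299 + (1 + 14 - 22)) + (-420 - 1*(-300))) = √(2*(-1196 + 5*(-7))/(-299 - 7) + (-420 + 300)) = √(2*(-1196 - 35)/(-306) - 120) = √(2*(-1/306)*(-1231) - 120) = √(1231/153 - 120) = √(-17129/153) = I*√291193/51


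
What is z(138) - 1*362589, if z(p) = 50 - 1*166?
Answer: -362705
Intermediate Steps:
z(p) = -116 (z(p) = 50 - 166 = -116)
z(138) - 1*362589 = -116 - 1*362589 = -116 - 362589 = -362705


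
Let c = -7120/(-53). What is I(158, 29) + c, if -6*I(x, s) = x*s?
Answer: -100063/159 ≈ -629.33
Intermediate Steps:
c = 7120/53 (c = -7120*(-1)/53 = -89*(-80/53) = 7120/53 ≈ 134.34)
I(x, s) = -s*x/6 (I(x, s) = -x*s/6 = -s*x/6)
I(158, 29) + c = -⅙*29*158 + 7120/53 = -2291/3 + 7120/53 = -100063/159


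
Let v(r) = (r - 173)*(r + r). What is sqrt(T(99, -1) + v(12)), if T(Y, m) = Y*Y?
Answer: sqrt(5937) ≈ 77.052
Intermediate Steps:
T(Y, m) = Y**2
v(r) = 2*r*(-173 + r) (v(r) = (-173 + r)*(2*r) = 2*r*(-173 + r))
sqrt(T(99, -1) + v(12)) = sqrt(99**2 + 2*12*(-173 + 12)) = sqrt(9801 + 2*12*(-161)) = sqrt(9801 - 3864) = sqrt(5937)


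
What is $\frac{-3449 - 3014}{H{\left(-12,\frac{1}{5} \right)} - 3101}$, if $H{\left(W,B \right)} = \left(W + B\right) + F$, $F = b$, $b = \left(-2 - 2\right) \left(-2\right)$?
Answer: $\frac{32315}{15524} \approx 2.0816$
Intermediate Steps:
$b = 8$ ($b = \left(-4\right) \left(-2\right) = 8$)
$F = 8$
$H{\left(W,B \right)} = 8 + B + W$ ($H{\left(W,B \right)} = \left(W + B\right) + 8 = \left(B + W\right) + 8 = 8 + B + W$)
$\frac{-3449 - 3014}{H{\left(-12,\frac{1}{5} \right)} - 3101} = \frac{-3449 - 3014}{\left(8 + \frac{1}{5} - 12\right) - 3101} = - \frac{6463}{\left(8 + \frac{1}{5} - 12\right) - 3101} = - \frac{6463}{- \frac{19}{5} - 3101} = - \frac{6463}{- \frac{15524}{5}} = \left(-6463\right) \left(- \frac{5}{15524}\right) = \frac{32315}{15524}$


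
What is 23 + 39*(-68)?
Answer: -2629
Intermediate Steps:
23 + 39*(-68) = 23 - 2652 = -2629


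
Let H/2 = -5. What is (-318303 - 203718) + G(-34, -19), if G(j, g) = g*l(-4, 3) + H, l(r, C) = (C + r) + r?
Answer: -521936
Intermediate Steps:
l(r, C) = C + 2*r
H = -10 (H = 2*(-5) = -10)
G(j, g) = -10 - 5*g (G(j, g) = g*(3 + 2*(-4)) - 10 = g*(3 - 8) - 10 = g*(-5) - 10 = -5*g - 10 = -10 - 5*g)
(-318303 - 203718) + G(-34, -19) = (-318303 - 203718) + (-10 - 5*(-19)) = -522021 + (-10 + 95) = -522021 + 85 = -521936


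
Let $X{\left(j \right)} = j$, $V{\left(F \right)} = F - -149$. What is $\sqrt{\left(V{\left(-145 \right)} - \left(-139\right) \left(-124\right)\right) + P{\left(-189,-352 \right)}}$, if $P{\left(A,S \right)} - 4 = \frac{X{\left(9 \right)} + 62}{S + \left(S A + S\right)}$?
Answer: $\frac{i \sqrt{38556537234}}{1496} \approx 131.26 i$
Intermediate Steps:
$V{\left(F \right)} = 149 + F$ ($V{\left(F \right)} = F + 149 = 149 + F$)
$P{\left(A,S \right)} = 4 + \frac{71}{2 S + A S}$ ($P{\left(A,S \right)} = 4 + \frac{9 + 62}{S + \left(S A + S\right)} = 4 + \frac{71}{S + \left(A S + S\right)} = 4 + \frac{71}{S + \left(S + A S\right)} = 4 + \frac{71}{2 S + A S}$)
$\sqrt{\left(V{\left(-145 \right)} - \left(-139\right) \left(-124\right)\right) + P{\left(-189,-352 \right)}} = \sqrt{\left(\left(149 - 145\right) - \left(-139\right) \left(-124\right)\right) + \frac{71 + 8 \left(-352\right) + 4 \left(-189\right) \left(-352\right)}{\left(-352\right) \left(2 - 189\right)}} = \sqrt{\left(4 - 17236\right) - \frac{71 - 2816 + 266112}{352 \left(-187\right)}} = \sqrt{\left(4 - 17236\right) - \left(- \frac{1}{65824}\right) 263367} = \sqrt{-17232 + \frac{263367}{65824}} = \sqrt{- \frac{1134015801}{65824}} = \frac{i \sqrt{38556537234}}{1496}$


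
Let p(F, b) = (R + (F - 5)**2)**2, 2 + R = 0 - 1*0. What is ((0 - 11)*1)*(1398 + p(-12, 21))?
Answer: -921437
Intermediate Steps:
R = -2 (R = -2 + (0 - 1*0) = -2 + (0 + 0) = -2 + 0 = -2)
p(F, b) = (-2 + (-5 + F)**2)**2 (p(F, b) = (-2 + (F - 5)**2)**2 = (-2 + (-5 + F)**2)**2)
((0 - 11)*1)*(1398 + p(-12, 21)) = ((0 - 11)*1)*(1398 + (-2 + (-5 - 12)**2)**2) = (-11*1)*(1398 + (-2 + (-17)**2)**2) = -11*(1398 + (-2 + 289)**2) = -11*(1398 + 287**2) = -11*(1398 + 82369) = -11*83767 = -921437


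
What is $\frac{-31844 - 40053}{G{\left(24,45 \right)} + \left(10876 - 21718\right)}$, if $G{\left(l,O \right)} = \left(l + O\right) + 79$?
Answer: $\frac{71897}{10694} \approx 6.7231$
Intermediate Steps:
$G{\left(l,O \right)} = 79 + O + l$ ($G{\left(l,O \right)} = \left(O + l\right) + 79 = 79 + O + l$)
$\frac{-31844 - 40053}{G{\left(24,45 \right)} + \left(10876 - 21718\right)} = \frac{-31844 - 40053}{\left(79 + 45 + 24\right) + \left(10876 - 21718\right)} = - \frac{71897}{148 - 10842} = - \frac{71897}{-10694} = \left(-71897\right) \left(- \frac{1}{10694}\right) = \frac{71897}{10694}$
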